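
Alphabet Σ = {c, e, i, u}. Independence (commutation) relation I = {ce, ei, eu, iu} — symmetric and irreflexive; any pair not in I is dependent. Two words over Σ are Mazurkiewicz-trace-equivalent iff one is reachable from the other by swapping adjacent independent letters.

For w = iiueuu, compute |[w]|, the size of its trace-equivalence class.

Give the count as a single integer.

piece 0:i — minimal
piece 1:i rests on {0:i}
piece 2:u — minimal
piece 3:e — minimal
piece 4:u rests on {2:u}
piece 5:u rests on {4:u}
minimal pieces: {0:i, 2:u, 3:e}
ways to finish when only these pieces remain (= sum over removing one remaining piece with nothing left below it):
  1 left: {1}→1  {3}→1  {5}→1
  2 left: {0,1}→1  {1,3}→2  {1,5}→2  {3,5}→2  {4,5}→1
  3 left: {0,1,3}→3  {0,1,5}→3  {1,3,5}→6  {1,4,5}→3  {2,4,5}→1  {3,4,5}→3
  4 left: {0,1,3,5}→12  {0,1,4,5}→6  {1,2,4,5}→4  {1,3,4,5}→12  {2,3,4,5}→4
  placing 0:i first → 20 extensions
  placing 2:u first → 30 extensions
  placing 3:e first → 10 extensions
total linear extensions = 60

60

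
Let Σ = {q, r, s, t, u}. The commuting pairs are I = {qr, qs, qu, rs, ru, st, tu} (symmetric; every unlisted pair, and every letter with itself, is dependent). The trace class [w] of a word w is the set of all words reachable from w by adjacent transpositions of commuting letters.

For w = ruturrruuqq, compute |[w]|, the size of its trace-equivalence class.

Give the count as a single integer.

3300

piece 0:r — minimal
piece 1:u — minimal
piece 2:t rests on {0:r}
piece 3:u rests on {1:u}
piece 4:r rests on {2:t}
piece 5:r rests on {4:r}
piece 6:r rests on {5:r}
piece 7:u rests on {3:u}
piece 8:u rests on {7:u}
piece 9:q rests on {2:t}
piece 10:q rests on {9:q}
minimal pieces: {0:r, 1:u}
ways to finish when only these pieces remain (= sum over removing one remaining piece with nothing left below it):
  1 left: {6}→1  {8}→1  {10}→1
  2 left: {5,6}→1  {6,8}→2  {6,10}→2  {7,8}→1  {8,10}→2  {9,10}→1
  3 left: {3,7,8}→1  {4,5,6}→1  {5,6,8}→3  {5,6,10}→3  {6,7,8}→3  {6,8,10}→6  {6,9,10}→3  {7,8,10}→3  {8,9,10}→3
  4 left: {1,3,7,8}→1  {3,6,7,8}→4  {3,7,8,10}→4  {4,5,6,8}→4  {4,5,6,10}→4  {5,6,7,8}→6  {5,6,8,10}→12  {5,6,9,10}→6  {6,7,8,10}→12  {6,8,9,10}→12  {7,8,9,10}→6
  5 left: {1,3,6,7,8}→5  {1,3,7,8,10}→5  {3,5,6,7,8}→10  {3,6,7,8,10}→20  {3,7,8,9,10}→10  {4,5,6,7,8}→10  {4,5,6,8,10}→20  {4,5,6,9,10}→10  {5,6,7,8,10}→30  {5,6,8,9,10}→30  {6,7,8,9,10}→30
  6 left: {1,3,5,6,7,8}→15  {1,3,6,7,8,10}→30  {1,3,7,8,9,10}→15  {2,4,5,6,9,10}→10  {3,4,5,6,7,8}→20  {3,5,6,7,8,10}→60  {3,6,7,8,9,10}→60  {4,5,6,7,8,10}→60  {4,5,6,8,9,10}→60  {5,6,7,8,9,10}→90
  7 left: {0,2,4,5,6,9,10}→10  {1,3,4,5,6,7,8}→35  {1,3,5,6,7,8,10}→105  {1,3,6,7,8,9,10}→105  {2,4,5,6,8,9,10}→70  {3,4,5,6,7,8,10}→140  {3,5,6,7,8,9,10}→210  {4,5,6,7,8,9,10}→210
  8 left: {0,2,4,5,6,8,9,10}→80  {1,3,4,5,6,7,8,10}→280  {1,3,5,6,7,8,9,10}→420  {2,4,5,6,7,8,9,10}→280  {3,4,5,6,7,8,9,10}→560
  9 left: {0,2,4,5,6,7,8,9,10}→360  {1,3,4,5,6,7,8,9,10}→1260  {2,3,4,5,6,7,8,9,10}→840
  placing 0:r first → 2100 extensions
  placing 1:u first → 1200 extensions
total linear extensions = 3300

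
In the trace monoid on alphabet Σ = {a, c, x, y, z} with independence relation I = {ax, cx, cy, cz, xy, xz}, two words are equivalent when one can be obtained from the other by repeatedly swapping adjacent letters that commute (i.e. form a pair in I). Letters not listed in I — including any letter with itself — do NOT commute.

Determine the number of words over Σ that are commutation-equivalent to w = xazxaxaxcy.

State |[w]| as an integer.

420

drop 0:x onto floor
drop 1:a onto floor
drop 2:z onto {1:a}
drop 3:x onto {0:x}
drop 4:a onto {2:z}
drop 5:x onto {3:x}
drop 6:a onto {4:a}
drop 7:x onto {5:x}
drop 8:c onto {6:a}
drop 9:y onto {6:a}
ground layer = {0:x, 1:a}
drop-orders for the pieces not yet dropped (sum over which currently-grounded one goes next):
  1 to go: {7} 1  {8} 1  {9} 1
  2 to go: {5,7} 1  {7,8} 2  {7,9} 2  {8,9} 2
  3 to go: {3,5,7} 1  {5,7,8} 3  {5,7,9} 3  {6,8,9} 2  {7,8,9} 6
  4 to go: {0,3,5,7} 1  {3,5,7,8} 4  {3,5,7,9} 4  {4,6,8,9} 2  {5,7,8,9} 12  {6,7,8,9} 8
  5 to go: {0,3,5,7,8} 5  {0,3,5,7,9} 5  {2,4,6,8,9} 2  {3,5,7,8,9} 20  {4,6,7,8,9} 10  {5,6,7,8,9} 20
  6 to go: {0,3,5,7,8,9} 30  {1,2,4,6,8,9} 2  {2,4,6,7,8,9} 12  {3,5,6,7,8,9} 40  {4,5,6,7,8,9} 30
  7 to go: {0,3,5,6,7,8,9} 70  {1,2,4,6,7,8,9} 14  {2,4,5,6,7,8,9} 42  {3,4,5,6,7,8,9} 70
  8 to go: {0,3,4,5,6,7,8,9} 140  {1,2,4,5,6,7,8,9} 56  {2,3,4,5,6,7,8,9} 112
  if 0:x drops first: 168 orders
  if 1:a drops first: 252 orders
heap linearizations: 420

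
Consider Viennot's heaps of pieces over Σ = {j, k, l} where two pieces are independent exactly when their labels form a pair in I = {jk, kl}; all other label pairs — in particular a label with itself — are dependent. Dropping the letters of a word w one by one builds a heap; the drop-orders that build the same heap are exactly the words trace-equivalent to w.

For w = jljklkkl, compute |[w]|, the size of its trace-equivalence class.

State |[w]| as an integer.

#0=j has no predecessor
#1=l depends on [0:j]
#2=j depends on [1:l]
#3=k has no predecessor
#4=l depends on [2:j]
#5=k depends on [3:k]
#6=k depends on [5:k]
#7=l depends on [4:l]
sources: [0:j, 3:k]
N(rest) = Σ N(rest − s) over sources s of rest; N(one piece) = 1:
  size 1 → [6]=1  [7]=1
  size 2 → [4,7]=1  [5,6]=1  [6,7]=2
  size 3 → [2,4,7]=1  [3,5,6]=1  [4,6,7]=3  [5,6,7]=3
  size 4 → [1,2,4,7]=1  [2,4,6,7]=4  [3,5,6,7]=4  [4,5,6,7]=6
  size 5 → [0,1,2,4,7]=1  [1,2,4,6,7]=5  [2,4,5,6,7]=10  [3,4,5,6,7]=10
  size 6 → [0,1,2,4,6,7]=6  [1,2,4,5,6,7]=15  [2,3,4,5,6,7]=20
  first=0(j) contributes 35
  first=3(k) contributes 21
|[w]| = 56

56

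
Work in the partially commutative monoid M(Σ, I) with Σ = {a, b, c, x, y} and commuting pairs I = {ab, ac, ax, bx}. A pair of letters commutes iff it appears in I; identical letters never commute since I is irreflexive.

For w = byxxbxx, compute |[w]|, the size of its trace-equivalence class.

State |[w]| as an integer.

0(b) covers ∅
1(y) covers 0:b
2(x) covers 1:y
3(x) covers 2:x
4(b) covers 1:y
5(x) covers 3:x
6(x) covers 5:x
floor of heap: 0:b
completions by unplaced set U, small U first (add the entries for U minus each lowest piece of U):
  |U|=1: {4}:1  {6}:1
  |U|=2: {4,6}:2  {5,6}:1
  |U|=3: {3,5,6}:1  {4,5,6}:3
  |U|=4: {2,3,5,6}:1  {3,4,5,6}:4
  |U|=5: {2,3,4,5,6}:5
  start at 0(b): 5

5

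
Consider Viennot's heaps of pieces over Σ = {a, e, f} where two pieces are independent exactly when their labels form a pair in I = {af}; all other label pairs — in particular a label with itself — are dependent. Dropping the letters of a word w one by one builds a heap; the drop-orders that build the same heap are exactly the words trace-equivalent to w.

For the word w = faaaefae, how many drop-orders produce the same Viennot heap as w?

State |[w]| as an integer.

0(f) covers ∅
1(a) covers ∅
2(a) covers 1:a
3(a) covers 2:a
4(e) covers 0:f, 3:a
5(f) covers 4:e
6(a) covers 4:e
7(e) covers 5:f, 6:a
floor of heap: 0:f, 1:a
completions by unplaced set U, small U first (add the entries for U minus each lowest piece of U):
  |U|=1: {7}:1
  |U|=2: {5,7}:1  {6,7}:1
  |U|=3: {5,6,7}:2
  |U|=4: {4,5,6,7}:2
  |U|=5: {0,4,5,6,7}:2  {3,4,5,6,7}:2
  |U|=6: {0,3,4,5,6,7}:4  {2,3,4,5,6,7}:2
  start at 0(f): 2
  start at 1(a): 6
sum over floor = 8

8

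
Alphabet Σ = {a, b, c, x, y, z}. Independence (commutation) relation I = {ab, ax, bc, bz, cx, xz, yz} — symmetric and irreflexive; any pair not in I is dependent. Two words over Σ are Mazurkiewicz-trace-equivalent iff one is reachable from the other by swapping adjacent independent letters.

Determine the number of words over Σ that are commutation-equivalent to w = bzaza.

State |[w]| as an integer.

#0=b has no predecessor
#1=z has no predecessor
#2=a depends on [1:z]
#3=z depends on [2:a]
#4=a depends on [3:z]
sources: [0:b, 1:z]
N(rest) = Σ N(rest − s) over sources s of rest; N(one piece) = 1:
  size 1 → [0]=1  [4]=1
  size 2 → [0,4]=2  [3,4]=1
  size 3 → [0,3,4]=3  [2,3,4]=1
  first=0(b) contributes 1
  first=1(z) contributes 4
|[w]| = 5

5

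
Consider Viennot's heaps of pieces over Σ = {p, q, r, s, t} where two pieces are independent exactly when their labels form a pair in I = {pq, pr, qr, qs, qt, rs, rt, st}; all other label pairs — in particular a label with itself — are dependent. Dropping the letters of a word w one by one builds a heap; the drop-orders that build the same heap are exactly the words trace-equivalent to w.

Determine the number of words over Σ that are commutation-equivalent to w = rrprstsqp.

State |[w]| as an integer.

0(r) covers ∅
1(r) covers 0:r
2(p) covers ∅
3(r) covers 1:r
4(s) covers 2:p
5(t) covers 2:p
6(s) covers 4:s
7(q) covers ∅
8(p) covers 5:t, 6:s
floor of heap: 0:r, 2:p, 7:q
completions by unplaced set U, small U first (add the entries for U minus each lowest piece of U):
  |U|=1: {3}:1  {7}:1  {8}:1
  |U|=2: {1,3}:1  {3,7}:2  {3,8}:2  {5,8}:1  {6,8}:1  {7,8}:2
  |U|=3: {0,1,3}:1  {1,3,7}:3  {1,3,8}:3  {3,5,8}:3  {3,6,8}:3  {3,7,8}:6  {4,6,8}:1  {5,6,8}:2  {5,7,8}:3  {6,7,8}:3
  |U|=4: {0,1,3,7}:4  {0,1,3,8}:4  {1,3,5,8}:6  {1,3,6,8}:6  {1,3,7,8}:12  {3,4,6,8}:4  {3,5,6,8}:8  {3,5,7,8}:12  {3,6,7,8}:12  {4,5,6,8}:3  {4,6,7,8}:4  {5,6,7,8}:8
  |U|=5: {0,1,3,5,8}:10  {0,1,3,6,8}:10  {0,1,3,7,8}:20  {1,3,4,6,8}:10  {1,3,5,6,8}:20  {1,3,5,7,8}:30  {1,3,6,7,8}:30  {2,4,5,6,8}:3  {3,4,5,6,8}:15  {3,4,6,7,8}:20  {3,5,6,7,8}:40  {4,5,6,7,8}:15
  |U|=6: {0,1,3,4,6,8}:20  {0,1,3,5,6,8}:40  {0,1,3,5,7,8}:60  {0,1,3,6,7,8}:60  {1,3,4,5,6,8}:45  {1,3,4,6,7,8}:60  {1,3,5,6,7,8}:120  {2,3,4,5,6,8}:18  {2,4,5,6,7,8}:18  {3,4,5,6,7,8}:90
  |U|=7: {0,1,3,4,5,6,8}:105  {0,1,3,4,6,7,8}:140  {0,1,3,5,6,7,8}:280  {1,2,3,4,5,6,8}:63  {1,3,4,5,6,7,8}:315  {2,3,4,5,6,7,8}:126
  start at 0(r): 504
  start at 2(p): 840
  start at 7(q): 168
sum over floor = 1512

1512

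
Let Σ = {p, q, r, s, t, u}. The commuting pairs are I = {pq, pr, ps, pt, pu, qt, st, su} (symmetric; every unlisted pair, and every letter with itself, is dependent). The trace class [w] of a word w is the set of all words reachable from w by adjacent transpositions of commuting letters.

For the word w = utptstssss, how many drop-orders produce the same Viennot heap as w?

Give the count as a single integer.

drop 0:u onto floor
drop 1:t onto {0:u}
drop 2:p onto floor
drop 3:t onto {1:t}
drop 4:s onto floor
drop 5:t onto {3:t}
drop 6:s onto {4:s}
drop 7:s onto {6:s}
drop 8:s onto {7:s}
drop 9:s onto {8:s}
ground layer = {0:u, 2:p, 4:s}
drop-orders for the pieces not yet dropped (sum over which currently-grounded one goes next):
  1 to go: {2} 1  {5} 1  {9} 1
  2 to go: {2,5} 2  {2,9} 2  {3,5} 1  {5,9} 2  {8,9} 1
  3 to go: {1,3,5} 1  {2,3,5} 3  {2,5,9} 6  {2,8,9} 3  {3,5,9} 3  {5,8,9} 3  {7,8,9} 1
  4 to go: {0,1,3,5} 1  {1,2,3,5} 4  {1,3,5,9} 4  {2,3,5,9} 12  {2,5,8,9} 12  {2,7,8,9} 4  {3,5,8,9} 6  {5,7,8,9} 4  {6,7,8,9} 1
  5 to go: {0,1,2,3,5} 5  {0,1,3,5,9} 5  {1,2,3,5,9} 20  {1,3,5,8,9} 10  {2,3,5,8,9} 30  {2,5,7,8,9} 20  {2,6,7,8,9} 5  {3,5,7,8,9} 10  {4,6,7,8,9} 1  {5,6,7,8,9} 5
  6 to go: {0,1,2,3,5,9} 30  {0,1,3,5,8,9} 15  {1,2,3,5,8,9} 60  {1,3,5,7,8,9} 20  {2,3,5,7,8,9} 60  {2,4,6,7,8,9} 6  {2,5,6,7,8,9} 30  {3,5,6,7,8,9} 15  {4,5,6,7,8,9} 6
  7 to go: {0,1,2,3,5,8,9} 105  {0,1,3,5,7,8,9} 35  {1,2,3,5,7,8,9} 140  {1,3,5,6,7,8,9} 35  {2,3,5,6,7,8,9} 105  {2,4,5,6,7,8,9} 42  {3,4,5,6,7,8,9} 21
  8 to go: {0,1,2,3,5,7,8,9} 280  {0,1,3,5,6,7,8,9} 70  {1,2,3,5,6,7,8,9} 280  {1,3,4,5,6,7,8,9} 56  {2,3,4,5,6,7,8,9} 168
  if 0:u drops first: 504 orders
  if 2:p drops first: 126 orders
  if 4:s drops first: 630 orders
heap linearizations: 1260

1260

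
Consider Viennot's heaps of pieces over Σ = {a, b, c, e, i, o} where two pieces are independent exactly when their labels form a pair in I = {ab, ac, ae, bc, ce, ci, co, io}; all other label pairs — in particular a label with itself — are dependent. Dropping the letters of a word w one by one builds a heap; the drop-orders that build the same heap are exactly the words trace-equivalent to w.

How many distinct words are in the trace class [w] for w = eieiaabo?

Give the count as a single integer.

3

0(e) covers ∅
1(i) covers 0:e
2(e) covers 1:i
3(i) covers 2:e
4(a) covers 3:i
5(a) covers 4:a
6(b) covers 3:i
7(o) covers 5:a, 6:b
floor of heap: 0:e
completions by unplaced set U, small U first (add the entries for U minus each lowest piece of U):
  |U|=1: {7}:1
  |U|=2: {5,7}:1  {6,7}:1
  |U|=3: {4,5,7}:1  {5,6,7}:2
  |U|=4: {4,5,6,7}:3
  |U|=5: {3,4,5,6,7}:3
  |U|=6: {2,3,4,5,6,7}:3
  start at 0(e): 3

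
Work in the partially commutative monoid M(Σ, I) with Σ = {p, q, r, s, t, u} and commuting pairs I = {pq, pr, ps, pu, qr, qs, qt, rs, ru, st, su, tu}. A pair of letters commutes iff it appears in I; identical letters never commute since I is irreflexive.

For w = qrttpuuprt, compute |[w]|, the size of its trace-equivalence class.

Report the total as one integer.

360

piece 0:q — minimal
piece 1:r — minimal
piece 2:t rests on {1:r}
piece 3:t rests on {2:t}
piece 4:p rests on {3:t}
piece 5:u rests on {0:q}
piece 6:u rests on {5:u}
piece 7:p rests on {4:p}
piece 8:r rests on {3:t}
piece 9:t rests on {7:p, 8:r}
minimal pieces: {0:q, 1:r}
ways to finish when only these pieces remain (= sum over removing one remaining piece with nothing left below it):
  1 left: {6}→1  {9}→1
  2 left: {5,6}→1  {6,9}→2  {7,9}→1  {8,9}→1
  3 left: {0,5,6}→1  {4,7,9}→1  {5,6,9}→3  {6,7,9}→3  {6,8,9}→3  {7,8,9}→2
  4 left: {0,5,6,9}→4  {4,6,7,9}→4  {4,7,8,9}→3  {5,6,7,9}→6  {5,6,8,9}→6  {6,7,8,9}→8
  5 left: {0,5,6,7,9}→10  {0,5,6,8,9}→10  {3,4,7,8,9}→3  {4,5,6,7,9}→10  {4,6,7,8,9}→15  {5,6,7,8,9}→20
  6 left: {0,4,5,6,7,9}→20  {0,5,6,7,8,9}→40  {2,3,4,7,8,9}→3  {3,4,6,7,8,9}→18  {4,5,6,7,8,9}→45
  7 left: {0,4,5,6,7,8,9}→105  {1,2,3,4,7,8,9}→3  {2,3,4,6,7,8,9}→21  {3,4,5,6,7,8,9}→63
  8 left: {0,3,4,5,6,7,8,9}→168  {1,2,3,4,6,7,8,9}→24  {2,3,4,5,6,7,8,9}→84
  placing 0:q first → 108 extensions
  placing 1:r first → 252 extensions
total linear extensions = 360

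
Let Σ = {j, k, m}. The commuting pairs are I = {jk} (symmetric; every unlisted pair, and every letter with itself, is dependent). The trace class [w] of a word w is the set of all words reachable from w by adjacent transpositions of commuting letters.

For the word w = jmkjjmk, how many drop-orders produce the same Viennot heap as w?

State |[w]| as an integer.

3

0(j) covers ∅
1(m) covers 0:j
2(k) covers 1:m
3(j) covers 1:m
4(j) covers 3:j
5(m) covers 2:k, 4:j
6(k) covers 5:m
floor of heap: 0:j
completions by unplaced set U, small U first (add the entries for U minus each lowest piece of U):
  |U|=1: {6}:1
  |U|=2: {5,6}:1
  |U|=3: {2,5,6}:1  {4,5,6}:1
  |U|=4: {2,4,5,6}:2  {3,4,5,6}:1
  |U|=5: {2,3,4,5,6}:3
  start at 0(j): 3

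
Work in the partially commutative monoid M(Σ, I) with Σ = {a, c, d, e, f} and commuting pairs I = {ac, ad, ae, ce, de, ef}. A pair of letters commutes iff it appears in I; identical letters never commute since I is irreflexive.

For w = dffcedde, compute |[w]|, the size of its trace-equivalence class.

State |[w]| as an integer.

28

#0=d has no predecessor
#1=f depends on [0:d]
#2=f depends on [1:f]
#3=c depends on [2:f]
#4=e has no predecessor
#5=d depends on [3:c]
#6=d depends on [5:d]
#7=e depends on [4:e]
sources: [0:d, 4:e]
N(rest) = Σ N(rest − s) over sources s of rest; N(one piece) = 1:
  size 1 → [6]=1  [7]=1
  size 2 → [4,7]=1  [5,6]=1  [6,7]=2
  size 3 → [3,5,6]=1  [4,6,7]=3  [5,6,7]=3
  size 4 → [2,3,5,6]=1  [3,5,6,7]=4  [4,5,6,7]=6
  size 5 → [1,2,3,5,6]=1  [2,3,5,6,7]=5  [3,4,5,6,7]=10
  size 6 → [0,1,2,3,5,6]=1  [1,2,3,5,6,7]=6  [2,3,4,5,6,7]=15
  first=0(d) contributes 21
  first=4(e) contributes 7
|[w]| = 28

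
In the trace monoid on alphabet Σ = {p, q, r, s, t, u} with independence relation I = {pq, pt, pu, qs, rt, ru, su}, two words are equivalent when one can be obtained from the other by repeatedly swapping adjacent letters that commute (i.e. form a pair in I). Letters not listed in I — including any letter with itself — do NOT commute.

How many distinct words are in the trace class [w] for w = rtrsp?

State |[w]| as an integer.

3

piece 0:r — minimal
piece 1:t — minimal
piece 2:r rests on {0:r}
piece 3:s rests on {1:t, 2:r}
piece 4:p rests on {3:s}
minimal pieces: {0:r, 1:t}
ways to finish when only these pieces remain (= sum over removing one remaining piece with nothing left below it):
  1 left: {4}→1
  2 left: {3,4}→1
  3 left: {1,3,4}→1  {2,3,4}→1
  placing 0:r first → 2 extensions
  placing 1:t first → 1 extensions
total linear extensions = 3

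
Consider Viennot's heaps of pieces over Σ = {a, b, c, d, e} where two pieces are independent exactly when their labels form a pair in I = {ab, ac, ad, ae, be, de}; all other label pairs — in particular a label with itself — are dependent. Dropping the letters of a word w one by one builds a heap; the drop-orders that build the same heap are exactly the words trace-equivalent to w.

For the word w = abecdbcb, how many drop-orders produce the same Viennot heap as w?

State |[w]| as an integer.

#0=a has no predecessor
#1=b has no predecessor
#2=e has no predecessor
#3=c depends on [1:b, 2:e]
#4=d depends on [3:c]
#5=b depends on [4:d]
#6=c depends on [5:b]
#7=b depends on [6:c]
sources: [0:a, 1:b, 2:e]
N(rest) = Σ N(rest − s) over sources s of rest; N(one piece) = 1:
  size 1 → [0]=1  [7]=1
  size 2 → [0,7]=2  [6,7]=1
  size 3 → [0,6,7]=3  [5,6,7]=1
  size 4 → [0,5,6,7]=4  [4,5,6,7]=1
  size 5 → [0,4,5,6,7]=5  [3,4,5,6,7]=1
  size 6 → [0,3,4,5,6,7]=6  [1,3,4,5,6,7]=1  [2,3,4,5,6,7]=1
  first=0(a) contributes 2
  first=1(b) contributes 7
  first=2(e) contributes 7
|[w]| = 16

16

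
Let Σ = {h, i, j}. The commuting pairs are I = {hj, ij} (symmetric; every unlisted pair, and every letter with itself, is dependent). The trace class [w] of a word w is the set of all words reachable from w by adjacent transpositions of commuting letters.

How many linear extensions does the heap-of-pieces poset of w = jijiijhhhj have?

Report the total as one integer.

#0=j has no predecessor
#1=i has no predecessor
#2=j depends on [0:j]
#3=i depends on [1:i]
#4=i depends on [3:i]
#5=j depends on [2:j]
#6=h depends on [4:i]
#7=h depends on [6:h]
#8=h depends on [7:h]
#9=j depends on [5:j]
sources: [0:j, 1:i]
N(rest) = Σ N(rest − s) over sources s of rest; N(one piece) = 1:
  size 1 → [8]=1  [9]=1
  size 2 → [5,9]=1  [7,8]=1  [8,9]=2
  size 3 → [2,5,9]=1  [5,8,9]=3  [6,7,8]=1  [7,8,9]=3
  size 4 → [0,2,5,9]=1  [2,5,8,9]=4  [4,6,7,8]=1  [5,7,8,9]=6  [6,7,8,9]=4
  size 5 → [0,2,5,8,9]=5  [2,5,7,8,9]=10  [3,4,6,7,8]=1  [4,6,7,8,9]=5  [5,6,7,8,9]=10
  size 6 → [0,2,5,7,8,9]=15  [1,3,4,6,7,8]=1  [2,5,6,7,8,9]=20  [3,4,6,7,8,9]=6  [4,5,6,7,8,9]=15
  size 7 → [0,2,5,6,7,8,9]=35  [1,3,4,6,7,8,9]=7  [2,4,5,6,7,8,9]=35  [3,4,5,6,7,8,9]=21
  size 8 → [0,2,4,5,6,7,8,9]=70  [1,3,4,5,6,7,8,9]=28  [2,3,4,5,6,7,8,9]=56
  first=0(j) contributes 84
  first=1(i) contributes 126
|[w]| = 210

210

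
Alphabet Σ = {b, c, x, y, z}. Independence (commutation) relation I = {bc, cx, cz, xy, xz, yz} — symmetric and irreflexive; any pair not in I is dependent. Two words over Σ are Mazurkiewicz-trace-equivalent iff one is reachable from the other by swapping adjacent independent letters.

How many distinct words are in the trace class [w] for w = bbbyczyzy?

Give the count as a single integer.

15

0(b) covers ∅
1(b) covers 0:b
2(b) covers 1:b
3(y) covers 2:b
4(c) covers 3:y
5(z) covers 2:b
6(y) covers 4:c
7(z) covers 5:z
8(y) covers 6:y
floor of heap: 0:b
completions by unplaced set U, small U first (add the entries for U minus each lowest piece of U):
  |U|=1: {7}:1  {8}:1
  |U|=2: {5,7}:1  {6,8}:1  {7,8}:2
  |U|=3: {4,6,8}:1  {5,7,8}:3  {6,7,8}:3
  |U|=4: {3,4,6,8}:1  {4,6,7,8}:4  {5,6,7,8}:6
  |U|=5: {3,4,6,7,8}:5  {4,5,6,7,8}:10
  |U|=6: {3,4,5,6,7,8}:15
  |U|=7: {2,3,4,5,6,7,8}:15
  start at 0(b): 15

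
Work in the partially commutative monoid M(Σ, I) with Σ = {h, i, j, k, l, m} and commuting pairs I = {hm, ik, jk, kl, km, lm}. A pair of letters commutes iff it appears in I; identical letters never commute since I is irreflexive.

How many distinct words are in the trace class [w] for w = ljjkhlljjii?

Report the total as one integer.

4

piece 0:l — minimal
piece 1:j rests on {0:l}
piece 2:j rests on {1:j}
piece 3:k — minimal
piece 4:h rests on {2:j, 3:k}
piece 5:l rests on {4:h}
piece 6:l rests on {5:l}
piece 7:j rests on {6:l}
piece 8:j rests on {7:j}
piece 9:i rests on {8:j}
piece 10:i rests on {9:i}
minimal pieces: {0:l, 3:k}
ways to finish when only these pieces remain (= sum over removing one remaining piece with nothing left below it):
  1 left: {10}→1
  2 left: {9,10}→1
  3 left: {8,9,10}→1
  4 left: {7,8,9,10}→1
  5 left: {6,7,8,9,10}→1
  6 left: {5,6,7,8,9,10}→1
  7 left: {4,5,6,7,8,9,10}→1
  8 left: {2,4,5,6,7,8,9,10}→1  {3,4,5,6,7,8,9,10}→1
  9 left: {1,2,4,5,6,7,8,9,10}→1  {2,3,4,5,6,7,8,9,10}→2
  placing 0:l first → 3 extensions
  placing 3:k first → 1 extensions
total linear extensions = 4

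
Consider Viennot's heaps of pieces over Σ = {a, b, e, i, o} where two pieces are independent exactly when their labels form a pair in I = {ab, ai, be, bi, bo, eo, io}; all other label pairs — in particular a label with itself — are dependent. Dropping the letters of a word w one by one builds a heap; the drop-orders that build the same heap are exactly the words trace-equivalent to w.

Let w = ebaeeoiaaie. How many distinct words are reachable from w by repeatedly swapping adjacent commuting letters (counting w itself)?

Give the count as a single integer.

242

drop 0:e onto floor
drop 1:b onto floor
drop 2:a onto {0:e}
drop 3:e onto {2:a}
drop 4:e onto {3:e}
drop 5:o onto {2:a}
drop 6:i onto {4:e}
drop 7:a onto {4:e, 5:o}
drop 8:a onto {7:a}
drop 9:i onto {6:i}
drop 10:e onto {8:a, 9:i}
ground layer = {0:e, 1:b}
drop-orders for the pieces not yet dropped (sum over which currently-grounded one goes next):
  1 to go: {1} 1  {10} 1
  2 to go: {1,10} 2  {8,10} 1  {9,10} 1
  3 to go: {1,8,10} 3  {1,9,10} 3  {6,9,10} 1  {7,8,10} 1  {8,9,10} 2
  4 to go: {1,6,9,10} 4  {1,7,8,10} 4  {1,8,9,10} 8  {5,7,8,10} 1  {6,8,9,10} 3  {7,8,9,10} 3
  5 to go: {1,5,7,8,10} 5  {1,6,8,9,10} 15  {1,7,8,9,10} 15  {5,7,8,9,10} 4  {6,7,8,9,10} 6
  6 to go: {1,5,7,8,9,10} 24  {1,6,7,8,9,10} 36  {4,6,7,8,9,10} 6  {5,6,7,8,9,10} 10
  7 to go: {1,4,6,7,8,9,10} 42  {1,5,6,7,8,9,10} 70  {3,4,6,7,8,9,10} 6  {4,5,6,7,8,9,10} 16
  8 to go: {1,3,4,6,7,8,9,10} 48  {1,4,5,6,7,8,9,10} 128  {3,4,5,6,7,8,9,10} 22
  9 to go: {1,3,4,5,6,7,8,9,10} 198  {2,3,4,5,6,7,8,9,10} 22
  if 0:e drops first: 220 orders
  if 1:b drops first: 22 orders
heap linearizations: 242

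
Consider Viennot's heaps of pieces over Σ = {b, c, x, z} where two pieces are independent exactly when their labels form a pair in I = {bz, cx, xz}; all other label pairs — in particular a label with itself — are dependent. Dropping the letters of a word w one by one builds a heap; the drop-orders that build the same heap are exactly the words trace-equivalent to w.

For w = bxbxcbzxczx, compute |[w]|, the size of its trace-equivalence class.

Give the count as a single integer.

#0=b has no predecessor
#1=x depends on [0:b]
#2=b depends on [1:x]
#3=x depends on [2:b]
#4=c depends on [2:b]
#5=b depends on [3:x, 4:c]
#6=z depends on [4:c]
#7=x depends on [5:b]
#8=c depends on [5:b, 6:z]
#9=z depends on [8:c]
#10=x depends on [7:x]
sources: [0:b]
N(rest) = Σ N(rest − s) over sources s of rest; N(one piece) = 1:
  size 1 → [9]=1  [10]=1
  size 2 → [7,10]=1  [8,9]=1  [9,10]=2
  size 3 → [6,8,9]=1  [7,9,10]=3  [8,9,10]=3
  size 4 → [6,8,9,10]=4  [7,8,9,10]=6
  size 5 → [5,7,8,9,10]=6  [6,7,8,9,10]=10
  size 6 → [3,5,7,8,9,10]=6  [5,6,7,8,9,10]=16
  size 7 → [3,5,6,7,8,9,10]=22  [4,5,6,7,8,9,10]=16
  size 8 → [3,4,5,6,7,8,9,10]=38
  size 9 → [2,3,4,5,6,7,8,9,10]=38
  first=0(b) contributes 38

38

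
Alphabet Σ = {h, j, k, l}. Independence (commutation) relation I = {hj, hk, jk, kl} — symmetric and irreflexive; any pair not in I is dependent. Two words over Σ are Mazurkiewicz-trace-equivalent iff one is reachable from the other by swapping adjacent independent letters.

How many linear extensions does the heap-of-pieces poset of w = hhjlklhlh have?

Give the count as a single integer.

27

#0=h has no predecessor
#1=h depends on [0:h]
#2=j has no predecessor
#3=l depends on [1:h, 2:j]
#4=k has no predecessor
#5=l depends on [3:l]
#6=h depends on [5:l]
#7=l depends on [6:h]
#8=h depends on [7:l]
sources: [0:h, 2:j, 4:k]
N(rest) = Σ N(rest − s) over sources s of rest; N(one piece) = 1:
  size 1 → [4]=1  [8]=1
  size 2 → [4,8]=2  [7,8]=1
  size 3 → [4,7,8]=3  [6,7,8]=1
  size 4 → [4,6,7,8]=4  [5,6,7,8]=1
  size 5 → [3,5,6,7,8]=1  [4,5,6,7,8]=5
  size 6 → [1,3,5,6,7,8]=1  [2,3,5,6,7,8]=1  [3,4,5,6,7,8]=6
  size 7 → [0,1,3,5,6,7,8]=1  [1,2,3,5,6,7,8]=2  [1,3,4,5,6,7,8]=7  [2,3,4,5,6,7,8]=7
  first=0(h) contributes 16
  first=2(j) contributes 8
  first=4(k) contributes 3
|[w]| = 27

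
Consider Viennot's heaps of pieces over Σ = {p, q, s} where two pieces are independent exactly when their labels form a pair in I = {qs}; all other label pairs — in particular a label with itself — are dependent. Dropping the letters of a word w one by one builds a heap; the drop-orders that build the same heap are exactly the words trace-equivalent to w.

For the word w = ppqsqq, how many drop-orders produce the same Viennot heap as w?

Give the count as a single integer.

piece 0:p — minimal
piece 1:p rests on {0:p}
piece 2:q rests on {1:p}
piece 3:s rests on {1:p}
piece 4:q rests on {2:q}
piece 5:q rests on {4:q}
minimal pieces: {0:p}
ways to finish when only these pieces remain (= sum over removing one remaining piece with nothing left below it):
  1 left: {3}→1  {5}→1
  2 left: {3,5}→2  {4,5}→1
  3 left: {2,4,5}→1  {3,4,5}→3
  4 left: {2,3,4,5}→4
  placing 0:p first → 4 extensions

4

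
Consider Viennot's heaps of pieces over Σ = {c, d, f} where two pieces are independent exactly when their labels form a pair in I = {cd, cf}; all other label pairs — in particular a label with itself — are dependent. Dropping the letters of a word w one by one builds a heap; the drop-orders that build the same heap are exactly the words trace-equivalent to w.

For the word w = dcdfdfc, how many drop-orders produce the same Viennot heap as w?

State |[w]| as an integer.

21

drop 0:d onto floor
drop 1:c onto floor
drop 2:d onto {0:d}
drop 3:f onto {2:d}
drop 4:d onto {3:f}
drop 5:f onto {4:d}
drop 6:c onto {1:c}
ground layer = {0:d, 1:c}
drop-orders for the pieces not yet dropped (sum over which currently-grounded one goes next):
  1 to go: {5} 1  {6} 1
  2 to go: {1,6} 1  {4,5} 1  {5,6} 2
  3 to go: {1,5,6} 3  {3,4,5} 1  {4,5,6} 3
  4 to go: {1,4,5,6} 6  {2,3,4,5} 1  {3,4,5,6} 4
  5 to go: {0,2,3,4,5} 1  {1,3,4,5,6} 10  {2,3,4,5,6} 5
  if 0:d drops first: 15 orders
  if 1:c drops first: 6 orders
heap linearizations: 21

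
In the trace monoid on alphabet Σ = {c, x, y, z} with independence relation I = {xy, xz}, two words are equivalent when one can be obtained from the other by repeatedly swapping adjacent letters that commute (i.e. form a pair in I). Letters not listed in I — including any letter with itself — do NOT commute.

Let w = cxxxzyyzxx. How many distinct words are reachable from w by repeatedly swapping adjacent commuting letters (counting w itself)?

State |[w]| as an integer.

126

0(c) covers ∅
1(x) covers 0:c
2(x) covers 1:x
3(x) covers 2:x
4(z) covers 0:c
5(y) covers 4:z
6(y) covers 5:y
7(z) covers 6:y
8(x) covers 3:x
9(x) covers 8:x
floor of heap: 0:c
completions by unplaced set U, small U first (add the entries for U minus each lowest piece of U):
  |U|=1: {7}:1  {9}:1
  |U|=2: {6,7}:1  {7,9}:2  {8,9}:1
  |U|=3: {3,8,9}:1  {5,6,7}:1  {6,7,9}:3  {7,8,9}:3
  |U|=4: {2,3,8,9}:1  {3,7,8,9}:4  {4,5,6,7}:1  {5,6,7,9}:4  {6,7,8,9}:6
  |U|=5: {1,2,3,8,9}:1  {2,3,7,8,9}:5  {3,6,7,8,9}:10  {4,5,6,7,9}:5  {5,6,7,8,9}:10
  |U|=6: {1,2,3,7,8,9}:6  {2,3,6,7,8,9}:15  {3,5,6,7,8,9}:20  {4,5,6,7,8,9}:15
  |U|=7: {1,2,3,6,7,8,9}:21  {2,3,5,6,7,8,9}:35  {3,4,5,6,7,8,9}:35
  |U|=8: {1,2,3,5,6,7,8,9}:56  {2,3,4,5,6,7,8,9}:70
  start at 0(c): 126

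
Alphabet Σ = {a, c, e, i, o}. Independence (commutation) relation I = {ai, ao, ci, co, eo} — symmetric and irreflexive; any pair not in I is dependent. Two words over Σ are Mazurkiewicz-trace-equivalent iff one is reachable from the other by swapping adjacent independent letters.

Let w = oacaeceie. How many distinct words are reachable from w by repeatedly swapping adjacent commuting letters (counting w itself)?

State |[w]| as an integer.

7

0(o) covers ∅
1(a) covers ∅
2(c) covers 1:a
3(a) covers 2:c
4(e) covers 3:a
5(c) covers 4:e
6(e) covers 5:c
7(i) covers 0:o, 6:e
8(e) covers 7:i
floor of heap: 0:o, 1:a
completions by unplaced set U, small U first (add the entries for U minus each lowest piece of U):
  |U|=1: {8}:1
  |U|=2: {7,8}:1
  |U|=3: {0,7,8}:1  {6,7,8}:1
  |U|=4: {0,6,7,8}:2  {5,6,7,8}:1
  |U|=5: {0,5,6,7,8}:3  {4,5,6,7,8}:1
  |U|=6: {0,4,5,6,7,8}:4  {3,4,5,6,7,8}:1
  |U|=7: {0,3,4,5,6,7,8}:5  {2,3,4,5,6,7,8}:1
  start at 0(o): 1
  start at 1(a): 6
sum over floor = 7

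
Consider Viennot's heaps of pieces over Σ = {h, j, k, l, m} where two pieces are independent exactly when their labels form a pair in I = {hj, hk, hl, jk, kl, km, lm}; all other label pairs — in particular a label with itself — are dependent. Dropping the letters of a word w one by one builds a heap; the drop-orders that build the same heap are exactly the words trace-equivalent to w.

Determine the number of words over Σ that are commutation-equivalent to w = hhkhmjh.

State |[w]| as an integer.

14

piece 0:h — minimal
piece 1:h rests on {0:h}
piece 2:k — minimal
piece 3:h rests on {1:h}
piece 4:m rests on {3:h}
piece 5:j rests on {4:m}
piece 6:h rests on {4:m}
minimal pieces: {0:h, 2:k}
ways to finish when only these pieces remain (= sum over removing one remaining piece with nothing left below it):
  1 left: {2}→1  {5}→1  {6}→1
  2 left: {2,5}→2  {2,6}→2  {5,6}→2
  3 left: {2,5,6}→6  {4,5,6}→2
  4 left: {2,4,5,6}→8  {3,4,5,6}→2
  5 left: {1,3,4,5,6}→2  {2,3,4,5,6}→10
  placing 0:h first → 12 extensions
  placing 2:k first → 2 extensions
total linear extensions = 14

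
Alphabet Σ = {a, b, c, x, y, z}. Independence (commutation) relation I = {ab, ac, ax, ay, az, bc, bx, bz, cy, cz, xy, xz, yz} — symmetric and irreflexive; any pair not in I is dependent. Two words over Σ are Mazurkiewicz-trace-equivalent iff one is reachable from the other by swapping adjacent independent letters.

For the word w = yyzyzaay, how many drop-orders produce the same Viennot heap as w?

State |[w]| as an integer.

420

drop 0:y onto floor
drop 1:y onto {0:y}
drop 2:z onto floor
drop 3:y onto {1:y}
drop 4:z onto {2:z}
drop 5:a onto floor
drop 6:a onto {5:a}
drop 7:y onto {3:y}
ground layer = {0:y, 2:z, 5:a}
drop-orders for the pieces not yet dropped (sum over which currently-grounded one goes next):
  1 to go: {4} 1  {6} 1  {7} 1
  2 to go: {2,4} 1  {3,7} 1  {4,6} 2  {4,7} 2  {5,6} 1  {6,7} 2
  3 to go: {1,3,7} 1  {2,4,6} 3  {2,4,7} 3  {3,4,7} 3  {3,6,7} 3  {4,5,6} 3  {4,6,7} 6  {5,6,7} 3
  4 to go: {0,1,3,7} 1  {1,3,4,7} 4  {1,3,6,7} 4  {2,3,4,7} 6  {2,4,5,6} 6  {2,4,6,7} 12  {3,4,6,7} 12  {3,5,6,7} 6  {4,5,6,7} 12
  5 to go: {0,1,3,4,7} 5  {0,1,3,6,7} 5  {1,2,3,4,7} 10  {1,3,4,6,7} 20  {1,3,5,6,7} 10  {2,3,4,6,7} 30  {2,4,5,6,7} 30  {3,4,5,6,7} 30
  6 to go: {0,1,2,3,4,7} 15  {0,1,3,4,6,7} 30  {0,1,3,5,6,7} 15  {1,2,3,4,6,7} 60  {1,3,4,5,6,7} 60  {2,3,4,5,6,7} 90
  if 0:y drops first: 210 orders
  if 2:z drops first: 105 orders
  if 5:a drops first: 105 orders
heap linearizations: 420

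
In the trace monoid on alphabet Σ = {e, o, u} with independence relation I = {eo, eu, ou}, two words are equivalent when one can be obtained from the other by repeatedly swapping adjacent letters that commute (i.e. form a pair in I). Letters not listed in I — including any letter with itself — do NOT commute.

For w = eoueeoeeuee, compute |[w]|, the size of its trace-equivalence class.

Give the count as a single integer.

1980

0(e) covers ∅
1(o) covers ∅
2(u) covers ∅
3(e) covers 0:e
4(e) covers 3:e
5(o) covers 1:o
6(e) covers 4:e
7(e) covers 6:e
8(u) covers 2:u
9(e) covers 7:e
10(e) covers 9:e
floor of heap: 0:e, 1:o, 2:u
completions by unplaced set U, small U first (add the entries for U minus each lowest piece of U):
  |U|=1: {5}:1  {8}:1  {10}:1
  |U|=2: {1,5}:1  {2,8}:1  {5,8}:2  {5,10}:2  {8,10}:2  {9,10}:1
  |U|=3: {1,5,8}:3  {1,5,10}:3  {2,5,8}:3  {2,8,10}:3  {5,8,10}:6  {5,9,10}:3  {7,9,10}:1  {8,9,10}:3
  |U|=4: {1,2,5,8}:6  {1,5,8,10}:12  {1,5,9,10}:6  {2,5,8,10}:12  {2,8,9,10}:6  {5,7,9,10}:4  {5,8,9,10}:12  {6,7,9,10}:1  {7,8,9,10}:4
  |U|=5: {1,2,5,8,10}:30  {1,5,7,9,10}:10  {1,5,8,9,10}:30  {2,5,8,9,10}:30  {2,7,8,9,10}:10  {4,6,7,9,10}:1  {5,6,7,9,10}:5  {5,7,8,9,10}:20  {6,7,8,9,10}:5
  |U|=6: {1,2,5,8,9,10}:90  {1,5,6,7,9,10}:15  {1,5,7,8,9,10}:60  {2,5,7,8,9,10}:60  {2,6,7,8,9,10}:15  {3,4,6,7,9,10}:1  {4,5,6,7,9,10}:6  {4,6,7,8,9,10}:6  {5,6,7,8,9,10}:30
  |U|=7: {0,3,4,6,7,9,10}:1  {1,2,5,7,8,9,10}:210  {1,4,5,6,7,9,10}:21  {1,5,6,7,8,9,10}:105  {2,4,6,7,8,9,10}:21  {2,5,6,7,8,9,10}:105  {3,4,5,6,7,9,10}:7  {3,4,6,7,8,9,10}:7  {4,5,6,7,8,9,10}:42
  |U|=8: {0,3,4,5,6,7,9,10}:8  {0,3,4,6,7,8,9,10}:8  {1,2,5,6,7,8,9,10}:420  {1,3,4,5,6,7,9,10}:28  {1,4,5,6,7,8,9,10}:168  {2,3,4,6,7,8,9,10}:28  {2,4,5,6,7,8,9,10}:168  {3,4,5,6,7,8,9,10}:56
  |U|=9: {0,1,3,4,5,6,7,9,10}:36  {0,2,3,4,6,7,8,9,10}:36  {0,3,4,5,6,7,8,9,10}:72  {1,2,4,5,6,7,8,9,10}:756  {1,3,4,5,6,7,8,9,10}:252  {2,3,4,5,6,7,8,9,10}:252
  start at 0(e): 1260
  start at 1(o): 360
  start at 2(u): 360
sum over floor = 1980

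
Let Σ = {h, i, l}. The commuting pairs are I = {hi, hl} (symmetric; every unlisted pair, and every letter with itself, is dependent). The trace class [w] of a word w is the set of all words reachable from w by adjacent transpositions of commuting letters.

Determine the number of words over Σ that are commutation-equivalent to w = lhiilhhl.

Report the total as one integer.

drop 0:l onto floor
drop 1:h onto floor
drop 2:i onto {0:l}
drop 3:i onto {2:i}
drop 4:l onto {3:i}
drop 5:h onto {1:h}
drop 6:h onto {5:h}
drop 7:l onto {4:l}
ground layer = {0:l, 1:h}
drop-orders for the pieces not yet dropped (sum over which currently-grounded one goes next):
  1 to go: {6} 1  {7} 1
  2 to go: {4,7} 1  {5,6} 1  {6,7} 2
  3 to go: {1,5,6} 1  {3,4,7} 1  {4,6,7} 3  {5,6,7} 3
  4 to go: {1,5,6,7} 4  {2,3,4,7} 1  {3,4,6,7} 4  {4,5,6,7} 6
  5 to go: {0,2,3,4,7} 1  {1,4,5,6,7} 10  {2,3,4,6,7} 5  {3,4,5,6,7} 10
  6 to go: {0,2,3,4,6,7} 6  {1,3,4,5,6,7} 20  {2,3,4,5,6,7} 15
  if 0:l drops first: 35 orders
  if 1:h drops first: 21 orders
heap linearizations: 56

56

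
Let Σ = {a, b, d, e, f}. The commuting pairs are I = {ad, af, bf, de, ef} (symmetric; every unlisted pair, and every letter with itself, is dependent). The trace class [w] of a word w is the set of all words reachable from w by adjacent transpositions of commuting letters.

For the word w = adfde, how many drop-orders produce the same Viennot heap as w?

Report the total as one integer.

10

drop 0:a onto floor
drop 1:d onto floor
drop 2:f onto {1:d}
drop 3:d onto {2:f}
drop 4:e onto {0:a}
ground layer = {0:a, 1:d}
drop-orders for the pieces not yet dropped (sum over which currently-grounded one goes next):
  1 to go: {3} 1  {4} 1
  2 to go: {0,4} 1  {2,3} 1  {3,4} 2
  3 to go: {0,3,4} 3  {1,2,3} 1  {2,3,4} 3
  if 0:a drops first: 4 orders
  if 1:d drops first: 6 orders
heap linearizations: 10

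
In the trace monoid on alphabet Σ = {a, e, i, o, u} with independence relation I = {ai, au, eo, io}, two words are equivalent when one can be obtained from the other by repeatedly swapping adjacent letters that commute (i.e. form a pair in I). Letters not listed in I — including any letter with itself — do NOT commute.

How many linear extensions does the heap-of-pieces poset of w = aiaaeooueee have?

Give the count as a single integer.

piece 0:a — minimal
piece 1:i — minimal
piece 2:a rests on {0:a}
piece 3:a rests on {2:a}
piece 4:e rests on {1:i, 3:a}
piece 5:o rests on {3:a}
piece 6:o rests on {5:o}
piece 7:u rests on {4:e, 6:o}
piece 8:e rests on {7:u}
piece 9:e rests on {8:e}
piece 10:e rests on {9:e}
minimal pieces: {0:a, 1:i}
ways to finish when only these pieces remain (= sum over removing one remaining piece with nothing left below it):
  1 left: {10}→1
  2 left: {9,10}→1
  3 left: {8,9,10}→1
  4 left: {7,8,9,10}→1
  5 left: {4,7,8,9,10}→1  {6,7,8,9,10}→1
  6 left: {1,4,7,8,9,10}→1  {4,6,7,8,9,10}→2  {5,6,7,8,9,10}→1
  7 left: {1,4,6,7,8,9,10}→3  {4,5,6,7,8,9,10}→3
  8 left: {1,4,5,6,7,8,9,10}→6  {3,4,5,6,7,8,9,10}→3
  9 left: {1,3,4,5,6,7,8,9,10}→9  {2,3,4,5,6,7,8,9,10}→3
  placing 0:a first → 12 extensions
  placing 1:i first → 3 extensions
total linear extensions = 15

15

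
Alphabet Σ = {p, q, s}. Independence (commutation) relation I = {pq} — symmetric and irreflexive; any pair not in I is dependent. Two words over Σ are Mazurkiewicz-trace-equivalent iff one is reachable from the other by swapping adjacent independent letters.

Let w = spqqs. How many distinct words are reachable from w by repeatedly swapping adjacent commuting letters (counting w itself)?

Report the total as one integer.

piece 0:s — minimal
piece 1:p rests on {0:s}
piece 2:q rests on {0:s}
piece 3:q rests on {2:q}
piece 4:s rests on {1:p, 3:q}
minimal pieces: {0:s}
ways to finish when only these pieces remain (= sum over removing one remaining piece with nothing left below it):
  1 left: {4}→1
  2 left: {1,4}→1  {3,4}→1
  3 left: {1,3,4}→2  {2,3,4}→1
  placing 0:s first → 3 extensions

3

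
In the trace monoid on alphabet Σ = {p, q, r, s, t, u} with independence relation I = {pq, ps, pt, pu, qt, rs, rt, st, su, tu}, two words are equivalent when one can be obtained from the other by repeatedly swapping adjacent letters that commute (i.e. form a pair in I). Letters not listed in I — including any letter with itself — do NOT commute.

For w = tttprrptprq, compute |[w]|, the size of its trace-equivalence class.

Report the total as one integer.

330

#0=t has no predecessor
#1=t depends on [0:t]
#2=t depends on [1:t]
#3=p has no predecessor
#4=r depends on [3:p]
#5=r depends on [4:r]
#6=p depends on [5:r]
#7=t depends on [2:t]
#8=p depends on [6:p]
#9=r depends on [8:p]
#10=q depends on [9:r]
sources: [0:t, 3:p]
N(rest) = Σ N(rest − s) over sources s of rest; N(one piece) = 1:
  size 1 → [7]=1  [10]=1
  size 2 → [2,7]=1  [7,10]=2  [9,10]=1
  size 3 → [1,2,7]=1  [2,7,10]=3  [7,9,10]=3  [8,9,10]=1
  size 4 → [0,1,2,7]=1  [1,2,7,10]=4  [2,7,9,10]=6  [6,8,9,10]=1  [7,8,9,10]=4
  size 5 → [0,1,2,7,10]=5  [1,2,7,9,10]=10  [2,7,8,9,10]=10  [5,6,8,9,10]=1  [6,7,8,9,10]=5
  size 6 → [0,1,2,7,9,10]=15  [1,2,7,8,9,10]=20  [2,6,7,8,9,10]=15  [4,5,6,8,9,10]=1  [5,6,7,8,9,10]=6
  size 7 → [0,1,2,7,8,9,10]=35  [1,2,6,7,8,9,10]=35  [2,5,6,7,8,9,10]=21  [3,4,5,6,8,9,10]=1  [4,5,6,7,8,9,10]=7
  size 8 → [0,1,2,6,7,8,9,10]=70  [1,2,5,6,7,8,9,10]=56  [2,4,5,6,7,8,9,10]=28  [3,4,5,6,7,8,9,10]=8
  size 9 → [0,1,2,5,6,7,8,9,10]=126  [1,2,4,5,6,7,8,9,10]=84  [2,3,4,5,6,7,8,9,10]=36
  first=0(t) contributes 120
  first=3(p) contributes 210
|[w]| = 330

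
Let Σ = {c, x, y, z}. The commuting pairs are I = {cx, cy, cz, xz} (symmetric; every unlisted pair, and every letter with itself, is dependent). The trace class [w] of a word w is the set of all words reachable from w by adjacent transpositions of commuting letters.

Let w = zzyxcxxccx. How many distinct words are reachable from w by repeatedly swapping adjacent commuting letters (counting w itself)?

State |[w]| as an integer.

120

0(z) covers ∅
1(z) covers 0:z
2(y) covers 1:z
3(x) covers 2:y
4(c) covers ∅
5(x) covers 3:x
6(x) covers 5:x
7(c) covers 4:c
8(c) covers 7:c
9(x) covers 6:x
floor of heap: 0:z, 4:c
completions by unplaced set U, small U first (add the entries for U minus each lowest piece of U):
  |U|=1: {8}:1  {9}:1
  |U|=2: {6,9}:1  {7,8}:1  {8,9}:2
  |U|=3: {4,7,8}:1  {5,6,9}:1  {6,8,9}:3  {7,8,9}:3
  |U|=4: {3,5,6,9}:1  {4,7,8,9}:4  {5,6,8,9}:4  {6,7,8,9}:6
  |U|=5: {2,3,5,6,9}:1  {3,5,6,8,9}:5  {4,6,7,8,9}:10  {5,6,7,8,9}:10
  |U|=6: {1,2,3,5,6,9}:1  {2,3,5,6,8,9}:6  {3,5,6,7,8,9}:15  {4,5,6,7,8,9}:20
  |U|=7: {0,1,2,3,5,6,9}:1  {1,2,3,5,6,8,9}:7  {2,3,5,6,7,8,9}:21  {3,4,5,6,7,8,9}:35
  |U|=8: {0,1,2,3,5,6,8,9}:8  {1,2,3,5,6,7,8,9}:28  {2,3,4,5,6,7,8,9}:56
  start at 0(z): 84
  start at 4(c): 36
sum over floor = 120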